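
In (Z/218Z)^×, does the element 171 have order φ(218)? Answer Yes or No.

φ(218) = φ(2)·φ(109) = 1·108 = 108 = 2^2 · 3^3.
Test 171^(108/q) mod 218 for each prime factor q of 108:
171^54 ≡ 217 (mod 218)  [q = 2: ≢ 1 ✓]
171^36 ≡ 45 (mod 218)  [q = 3: ≢ 1 ✓]
None equal 1, so ord_218(171) = 108: 171 is a primitive root.

Yes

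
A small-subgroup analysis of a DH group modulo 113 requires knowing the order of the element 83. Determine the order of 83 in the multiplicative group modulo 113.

The order of 83 must divide φ(113) = 113 − 1 = 112 = 2^4 · 7.
Divisors of 112: 1, 2, 4, 7, 8, 14, 16, 28, 56, 112.
Test each divisor d:
83^1 ≡ 83 (mod 113)
83^2 ≡ 109 (mod 113)
83^4 ≡ 16 (mod 113)
83^7 ≡ 112 (mod 113)
83^8 ≡ 30 (mod 113)
83^14 ≡ 1 (mod 113) ✓
Hence ord(83) = 14.

14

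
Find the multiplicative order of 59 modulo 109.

108

The order of 59 must divide φ(109) = 109 − 1 = 108 = 2^2 · 3^3.
Divisors of 108: 1, 2, 3, 4, 6, 9, 12, 18, 27, 36, 54, 108.
Test each divisor d:
59^1 ≡ 59 (mod 109)
59^2 ≡ 102 (mod 109)
59^3 ≡ 23 (mod 109)
59^4 ≡ 49 (mod 109)
59^6 ≡ 93 (mod 109)
59^9 ≡ 68 (mod 109)
59^12 ≡ 38 (mod 109)
59^18 ≡ 46 (mod 109)
59^27 ≡ 76 (mod 109)
59^36 ≡ 45 (mod 109)
59^54 ≡ 108 (mod 109)
59^108 ≡ 1 (mod 109) ✓
Therefore the multiplicative order of 59 modulo 109 is 108.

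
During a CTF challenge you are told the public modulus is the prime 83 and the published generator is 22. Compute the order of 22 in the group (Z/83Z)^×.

Since 22 ∈ (Z/83Z)^×, its order divides φ(83) = 83 − 1 = 82 = 2 · 41.
Divisors of 82: 1, 2, 41, 82.
Compute 22^d (mod 83) for the divisors d until we hit 1:
22^1 ≡ 22 (mod 83)
22^2 ≡ 69 (mod 83)
22^41 ≡ 82 (mod 83)
22^82 ≡ 1 (mod 83) ✓
Hence ord(22) = 82.

82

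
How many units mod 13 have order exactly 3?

φ(13) = 13 − 1 = 12 = 2^2 · 3.
Since (Z/13Z)^× is cyclic of order 12, the number of elements of order d is φ(d) when d | 12 and 0 otherwise.
3 | 12, and φ(3) = 3 − 1 = 2.

2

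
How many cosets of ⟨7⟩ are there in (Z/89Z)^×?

1

The order of 7 must divide φ(89) = 89 − 1 = 88 = 2^3 · 11.
Divisors of 88: 1, 2, 4, 8, 11, 22, 44, 88.
Compute 7^d (mod 89) for the divisors d until we hit 1:
7^1 ≡ 7 (mod 89)
7^2 ≡ 49 (mod 89)
7^4 ≡ 87 (mod 89)
7^8 ≡ 4 (mod 89)
7^11 ≡ 37 (mod 89)
7^22 ≡ 34 (mod 89)
7^44 ≡ 88 (mod 89)
7^88 ≡ 1 (mod 89) ✓
So ord_89(7) = 88, hence |⟨7⟩| = 88.
Index = |(Z/89Z)^×| / |⟨7⟩| = 88 / 88 = 1.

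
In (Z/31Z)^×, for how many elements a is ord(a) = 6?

2

φ(31) = 31 − 1 = 30 = 2 · 3 · 5.
Since (Z/31Z)^× is cyclic of order 30, the number of elements of order d is φ(d) when d | 30 and 0 otherwise.
6 = 2 · 3 divides 30, and φ(6) = 2.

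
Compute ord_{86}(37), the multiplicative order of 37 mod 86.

The order of 37 must divide φ(86) = φ(2)·φ(43) = 1·42 = 42 = 2 · 3 · 7.
Divisors of 42: 1, 2, 3, 6, 7, 14, 21, 42.
Test each divisor d:
37^1 ≡ 37
37^2 ≡ 79
37^3 ≡ 85
37^6 ≡ 1
Therefore the multiplicative order of 37 modulo 86 is 6.

6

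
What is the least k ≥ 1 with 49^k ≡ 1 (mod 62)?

The order of 49 must divide φ(62) = φ(2)·φ(31) = 1·30 = 30 = 2 · 3 · 5.
Divisors of 30: 1, 2, 3, 5, 6, 10, 15, 30.
Evaluate successive powers at the divisors of 30:
49^1 ≡ 49 (mod 62)
49^2 ≡ 45 (mod 62)
49^3 ≡ 35 (mod 62)
49^5 ≡ 25 (mod 62)
49^6 ≡ 47 (mod 62)
49^10 ≡ 5 (mod 62)
49^15 ≡ 1 (mod 62) ✓
The smallest such exponent is 15, so the order of 49 is 15.

15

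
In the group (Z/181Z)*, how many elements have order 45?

φ(181) = 181 − 1 = 180 = 2^2 · 3^2 · 5.
In a cyclic group of order 180, there are φ(d) elements of order d for each divisor d of 180, and zero for non-divisors.
45 = 3^2 · 5 divides 180, and φ(45) = 24.

24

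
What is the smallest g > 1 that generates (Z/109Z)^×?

φ(109) = 109 − 1 = 108 = 2^2 · 3^3.
Test candidates g = 2, 3, … against the prime factors q ∈ {2, 3} of φ(109): g is a generator iff g^(108/q) ≢ 1 for every such q.
g = 2: 2^54 ≡ 108; 2^36 ≡ 1 — hits 1, so not a primitive root.
g = 3: 3^54 ≡ 1 — hits 1, so not a primitive root.
g = 4: 4^54 ≡ 1 — hits 1, so not a primitive root.
g = 5: 5^54 ≡ 1 — hits 1, so not a primitive root.
g = 6: 6^54 ≡ 108; 6^36 ≡ 63 — none is 1, so 6 is a primitive root.
Hence the least primitive root of 109 is 6.

6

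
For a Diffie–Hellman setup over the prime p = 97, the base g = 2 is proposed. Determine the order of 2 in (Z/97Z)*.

48

ord(2) | φ(97) = 97 − 1 = 96 = 2^5 · 3.
Divisors of 96: 1, 2, 3, 4, 6, 8, 12, 16, 24, 32, 48, 96.
Compute 2^d (mod 97) for the divisors d until we hit 1:
2^1 ≡ 2
2^2 ≡ 4
2^3 ≡ 8
2^4 ≡ 16
2^6 ≡ 64
2^8 ≡ 62
2^12 ≡ 22
2^16 ≡ 61
2^24 ≡ 96
2^32 ≡ 35
2^48 ≡ 1
The smallest such exponent is 48, so the order of 2 is 48.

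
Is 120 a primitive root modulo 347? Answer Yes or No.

φ(347) = 347 − 1 = 346 = 2 · 173.
An element g generates (Z/347Z)^× iff g^(346/q) ≢ 1 (mod 347) for each prime q ∈ {2, 173}.
120^173 ≡ 1 (mod 347)  [q = 2: ≡ 1 ✗]
120^2 ≡ 173 (mod 347)  [q = 173: ≢ 1 ✓]
Since 120^173 ≡ 1, the order of 120 divides 173 < 346, so 120 is not a primitive root.

No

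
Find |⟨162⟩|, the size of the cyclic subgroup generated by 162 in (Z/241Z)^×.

40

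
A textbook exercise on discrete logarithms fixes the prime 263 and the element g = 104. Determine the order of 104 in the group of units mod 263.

Since 104 ∈ (Z/263Z)^×, its order divides φ(263) = 263 − 1 = 262 = 2 · 131.
Divisors of 262: 1, 2, 131, 262.
Check 104^d mod 263 for each divisor in increasing order:
104^1 ≡ 104 (mod 263)
104^2 ≡ 33 (mod 263)
104^131 ≡ 1 (mod 263) ✓
The smallest such exponent is 131, so the order of 104 is 131.

131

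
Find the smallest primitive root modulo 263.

5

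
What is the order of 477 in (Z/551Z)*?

126

ord(477) | φ(551) = φ(19·29) = (19−1)·(29−1) = 18·28 = 504 = 2^3 · 3^2 · 7.
Divisors of 504: 1, 2, 3, 4, 6, 7, 8, 9, 12, 14, 18, 21, 24, 28, 36, 42, 56, 63, 72, 84, 126, 168, 252, 504.
Compute 477^d (mod 551) for the divisors d until we hit 1:
477^1 ≡ 477 (mod 551)
477^2 ≡ 517 (mod 551)
477^3 ≡ 312 (mod 551)
477^4 ≡ 54 (mod 551)
477^6 ≡ 368 (mod 551)
477^7 ≡ 318 (mod 551)
477^8 ≡ 161 (mod 551)
477^9 ≡ 208 (mod 551)
477^12 ≡ 429 (mod 551)
477^14 ≡ 291 (mod 551)
477^18 ≡ 286 (mod 551)
477^21 ≡ 521 (mod 551)
477^24 ≡ 7 (mod 551)
477^28 ≡ 378 (mod 551)
477^36 ≡ 248 (mod 551)
477^42 ≡ 349 (mod 551)
477^56 ≡ 175 (mod 551)
477^63 ≡ 550 (mod 551)
477^72 ≡ 343 (mod 551)
477^84 ≡ 30 (mod 551)
477^126 ≡ 1 (mod 551) ✓
Hence ord(477) = 126.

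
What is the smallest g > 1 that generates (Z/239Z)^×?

7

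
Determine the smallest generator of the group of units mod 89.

3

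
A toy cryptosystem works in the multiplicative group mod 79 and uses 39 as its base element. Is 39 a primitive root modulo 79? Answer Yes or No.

Yes

φ(79) = 79 − 1 = 78 = 2 · 3 · 13.
Test 39^(78/q) mod 79 for each prime factor q of 78:
39^39 ≡ 78 (mod 79)  [q = 2: ≢ 1 ✓]
39^26 ≡ 55 (mod 79)  [q = 3: ≢ 1 ✓]
39^6 ≡ 21 (mod 79)  [q = 13: ≢ 1 ✓]
Every test exponent gives a nontrivial residue, hence 39 generates the full group.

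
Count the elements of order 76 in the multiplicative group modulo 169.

φ(169) = φ(13^2) = 13·(13−1) = 156 = 2^2 · 3 · 13.
(Z/169Z)^× is cyclic (|G| = 156); a cyclic group of order m has exactly φ(d) elements of each order d | m, and none otherwise.
Here 156 is not a multiple of 76, so there are no elements of order 76.

0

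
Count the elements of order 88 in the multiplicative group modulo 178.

φ(178) = φ(2)·φ(89) = 1·88 = 88 = 2^3 · 11.
(Z/178Z)^× is cyclic (|G| = 88); a cyclic group of order m has exactly φ(d) elements of each order d | m, and none otherwise.
88 = 2^3 · 11 divides 88, and φ(88) = 40.

40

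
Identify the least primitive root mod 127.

3

φ(127) = 127 − 1 = 126 = 2 · 3^2 · 7.
g is a primitive root iff g^(126/q) ≢ 1 (mod 127) for each prime q ∈ {2, 3, 7}.
g = 2: 2^63 ≡ 1 — hits 1, so not a primitive root.
g = 3: 3^63 ≡ 126; 3^42 ≡ 107; 3^18 ≡ 4 — none is 1, so 3 is a primitive root.
The smallest primitive root modulo 127 is 3.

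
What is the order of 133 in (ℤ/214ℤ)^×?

106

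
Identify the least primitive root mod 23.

φ(23) = 23 − 1 = 22 = 2 · 11.
g is a primitive root iff g^(22/q) ≢ 1 (mod 23) for each prime q ∈ {2, 11}.
g = 2: 2^11 ≡ 1 — hits 1, so not a primitive root.
g = 3: 3^11 ≡ 1 — hits 1, so not a primitive root.
g = 4: 4^11 ≡ 1 — hits 1, so not a primitive root.
g = 5: 5^11 ≡ 22; 5^2 ≡ 2 — none is 1, so 5 is a primitive root.
So 5 is the smallest generator of (Z/23Z)^×.

5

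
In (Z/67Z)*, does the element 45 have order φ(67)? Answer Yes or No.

φ(67) = 67 − 1 = 66 = 2 · 3 · 11.
It suffices to check that the order of 45 is not a proper divisor of 66: compute 45^(66/q) for q ∈ {2, 3, 11}.
45^33 ≡ 66 (mod 67)  [q = 2: ≢ 1 ✓]
45^22 ≡ 1 (mod 67)  [q = 3: ≡ 1 ✗]
45^6 ≡ 25 (mod 67)  [q = 11: ≢ 1 ✓]
Since 45^22 ≡ 1, the order of 45 divides 22 < 66, so 45 is not a primitive root.

No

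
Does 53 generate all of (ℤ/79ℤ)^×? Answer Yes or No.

φ(79) = 79 − 1 = 78 = 2 · 3 · 13.
It suffices to check that the order of 53 is not a proper divisor of 78: compute 53^(78/q) for q ∈ {2, 3, 13}.
53^39 ≡ 78 (mod 79)  [q = 2: ≢ 1 ✓]
53^26 ≡ 55 (mod 79)  [q = 3: ≢ 1 ✓]
53^6 ≡ 22 (mod 79)  [q = 13: ≢ 1 ✓]
All checks pass, so 53 has order 78 and is a primitive root modulo 79.

Yes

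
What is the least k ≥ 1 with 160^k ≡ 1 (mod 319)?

140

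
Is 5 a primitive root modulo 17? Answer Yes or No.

Yes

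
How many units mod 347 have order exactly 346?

φ(347) = 347 − 1 = 346 = 2 · 173.
In a cyclic group of order 346, there are φ(d) elements of order d for each divisor d of 346, and zero for non-divisors.
346 = 2 · 173 divides 346, and φ(346) = 172.

172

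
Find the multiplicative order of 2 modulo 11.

10

Since 2 ∈ (Z/11Z)^×, its order divides φ(11) = 11 − 1 = 10 = 2 · 5.
Divisors of 10: 1, 2, 5, 10.
Test each divisor d:
2^1 ≡ 2
2^2 ≡ 4
2^5 ≡ 10
2^10 ≡ 1
The smallest such exponent is 10, so the order of 2 is 10.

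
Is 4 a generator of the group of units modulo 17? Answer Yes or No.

φ(17) = 17 − 1 = 16 = 2^4.
4 is a primitive root mod 17 iff 4^(φ(17)/q) ≢ 1 for every prime q | φ(17), i.e. q ∈ {2}.
4^8 ≡ 1 (mod 17)  [q = 2: ≡ 1 ✗]
Since 4^8 ≡ 1, the order of 4 divides 8 < 16, so 4 is not a primitive root.

No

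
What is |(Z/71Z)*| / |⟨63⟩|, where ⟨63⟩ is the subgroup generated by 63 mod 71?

1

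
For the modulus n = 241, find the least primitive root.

7

φ(241) = 241 − 1 = 240 = 2^4 · 3 · 5.
g is a primitive root iff g^(240/q) ≢ 1 (mod 241) for each prime q ∈ {2, 3, 5}.
g = 2: 2^120 ≡ 1 — hits 1, so not a primitive root.
g = 3: 3^120 ≡ 1 — hits 1, so not a primitive root.
g = 4: 4^120 ≡ 1 — hits 1, so not a primitive root.
g = 5: 5^120 ≡ 1 — hits 1, so not a primitive root.
g = 6: 6^120 ≡ 1 — hits 1, so not a primitive root.
g = 7: 7^120 ≡ 240; 7^80 ≡ 15; 7^48 ≡ 91 — none is 1, so 7 is a primitive root.
So 7 is the smallest generator of (Z/241Z)^×.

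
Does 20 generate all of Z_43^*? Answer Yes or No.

Yes

φ(43) = 43 − 1 = 42 = 2 · 3 · 7.
20 is a primitive root mod 43 iff 20^(φ(43)/q) ≢ 1 for every prime q | φ(43), i.e. q ∈ {2, 3, 7}.
20^21 ≡ 42 (mod 43)  [q = 2: ≢ 1 ✓]
20^14 ≡ 36 (mod 43)  [q = 3: ≢ 1 ✓]
20^6 ≡ 4 (mod 43)  [q = 7: ≢ 1 ✓]
None equal 1, so ord_43(20) = 42: 20 is a primitive root.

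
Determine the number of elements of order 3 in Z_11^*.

φ(11) = 11 − 1 = 10 = 2 · 5.
In a cyclic group of order 10, there are φ(d) elements of order d for each divisor d of 10, and zero for non-divisors.
3 does not divide 10, so no element of (Z/11Z)^× has order 3.

0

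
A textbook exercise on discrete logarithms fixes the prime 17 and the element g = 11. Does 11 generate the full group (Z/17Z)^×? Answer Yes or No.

Yes

φ(17) = 17 − 1 = 16 = 2^4.
It suffices to check that the order of 11 is not a proper divisor of 16: compute 11^(16/q) for q ∈ {2}.
11^8 ≡ 16 (mod 17)  [q = 2: ≢ 1 ✓]
Every test exponent gives a nontrivial residue, hence 11 generates the full group.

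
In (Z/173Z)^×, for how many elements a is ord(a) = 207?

0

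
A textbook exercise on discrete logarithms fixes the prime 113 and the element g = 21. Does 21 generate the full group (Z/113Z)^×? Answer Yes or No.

Yes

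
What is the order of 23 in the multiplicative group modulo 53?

The order of 23 must divide φ(53) = 53 − 1 = 52 = 2^2 · 13.
Divisors of 52: 1, 2, 4, 13, 26, 52.
Check 23^d mod 53 for each divisor in increasing order:
23^1 ≡ 23 (mod 53)
23^2 ≡ 52 (mod 53)
23^4 ≡ 1 (mod 53) ✓
Therefore the multiplicative order of 23 modulo 53 is 4.

4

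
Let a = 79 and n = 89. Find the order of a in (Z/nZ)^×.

ord(79) | φ(89) = 89 − 1 = 88 = 2^3 · 11.
Divisors of 88: 1, 2, 4, 8, 11, 22, 44, 88.
Evaluate successive powers at the divisors of 88:
79^1 ≡ 79
79^2 ≡ 11
79^4 ≡ 32
79^8 ≡ 45
79^11 ≡ 34
79^22 ≡ 88
79^44 ≡ 1
Therefore the multiplicative order of 79 modulo 89 is 44.

44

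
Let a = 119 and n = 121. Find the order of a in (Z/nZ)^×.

55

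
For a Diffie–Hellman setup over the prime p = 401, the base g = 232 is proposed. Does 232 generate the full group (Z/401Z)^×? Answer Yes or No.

No

φ(401) = 401 − 1 = 400 = 2^4 · 5^2.
Test 232^(400/q) mod 401 for each prime factor q of 400:
232^200 ≡ 1 (mod 401)  [q = 2: ≡ 1 ✗]
232^80 ≡ 318 (mod 401)  [q = 5: ≢ 1 ✓]
Since 232^200 ≡ 1, the order of 232 divides 200 < 400, so 232 is not a primitive root.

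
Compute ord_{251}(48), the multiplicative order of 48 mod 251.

125

The order of 48 must divide φ(251) = 251 − 1 = 250 = 2 · 5^3.
Divisors of 250: 1, 2, 5, 10, 25, 50, 125, 250.
Evaluate successive powers at the divisors of 250:
48^1 ≡ 48 (mod 251)
48^2 ≡ 45 (mod 251)
48^5 ≡ 63 (mod 251)
48^10 ≡ 204 (mod 251)
48^25 ≡ 113 (mod 251)
48^50 ≡ 219 (mod 251)
48^125 ≡ 1 (mod 251) ✓
Hence ord(48) = 125.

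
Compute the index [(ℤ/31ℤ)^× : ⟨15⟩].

3

ord(15) | φ(31) = 31 − 1 = 30 = 2 · 3 · 5.
Divisors of 30: 1, 2, 3, 5, 6, 10, 15, 30.
Check 15^d mod 31 for each divisor in increasing order:
15^1 ≡ 15
15^2 ≡ 8
15^3 ≡ 27
15^5 ≡ 30
15^6 ≡ 16
15^10 ≡ 1
Thus |⟨15⟩| = ord(15) = 10.
[(Z/31Z)^× : ⟨15⟩] = 30/10 = 3.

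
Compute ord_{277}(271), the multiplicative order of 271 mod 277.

276

ord(271) | φ(277) = 277 − 1 = 276 = 2^2 · 3 · 23.
Divisors of 276: 1, 2, 3, 4, 6, 12, 23, 46, 69, 92, 138, 276.
Evaluate successive powers at the divisors of 276:
271^1 ≡ 271 (mod 277)
271^2 ≡ 36 (mod 277)
271^3 ≡ 61 (mod 277)
271^4 ≡ 188 (mod 277)
271^6 ≡ 120 (mod 277)
271^12 ≡ 273 (mod 277)
271^23 ≡ 182 (mod 277)
271^46 ≡ 161 (mod 277)
271^69 ≡ 217 (mod 277)
271^92 ≡ 160 (mod 277)
271^138 ≡ 276 (mod 277)
271^276 ≡ 1 (mod 277) ✓
Therefore the multiplicative order of 271 modulo 277 is 276.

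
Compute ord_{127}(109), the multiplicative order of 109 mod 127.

126

Since 109 ∈ (Z/127Z)^×, its order divides φ(127) = 127 − 1 = 126 = 2 · 3^2 · 7.
Divisors of 126: 1, 2, 3, 6, 7, 9, 14, 18, 21, 42, 63, 126.
Compute 109^d (mod 127) for the divisors d until we hit 1:
109^1 ≡ 109
109^2 ≡ 70
109^3 ≡ 10
109^6 ≡ 100
109^7 ≡ 105
109^9 ≡ 111
109^14 ≡ 103
109^18 ≡ 2
109^21 ≡ 20
109^42 ≡ 19
109^63 ≡ 126
109^126 ≡ 1
Hence ord(109) = 126.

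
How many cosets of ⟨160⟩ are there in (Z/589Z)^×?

90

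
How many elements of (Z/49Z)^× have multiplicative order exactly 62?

φ(49) = φ(7^2) = 7·(7−1) = 42 = 2 · 3 · 7.
Since (Z/49Z)^× is cyclic of order 42, the number of elements of order d is φ(d) when d | 42 and 0 otherwise.
Here 42 is not a multiple of 62, so there are no elements of order 62.

0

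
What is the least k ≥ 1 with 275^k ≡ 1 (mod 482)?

240

Since 275 ∈ (Z/482Z)^×, its order divides φ(482) = φ(2)·φ(241) = 1·240 = 240 = 2^4 · 3 · 5.
Divisors of 240: 1, 2, 3, 4, 5, 6, 8, 10, 12, 15, 16, 20, 24, 30, 40, 48, 60, 80, 120, 240.
Test each divisor d:
275^1 ≡ 275
275^2 ≡ 433
275^3 ≡ 21
275^4 ≡ 473
275^5 ≡ 417
275^6 ≡ 441
275^8 ≡ 81
275^10 ≡ 369
275^12 ≡ 235
275^15 ≡ 115
275^16 ≡ 295
275^20 ≡ 237
275^24 ≡ 277
275^30 ≡ 211
275^40 ≡ 257
275^48 ≡ 91
275^60 ≡ 177
275^80 ≡ 15
275^120 ≡ 481
275^240 ≡ 1
So ord_482(275) = 240.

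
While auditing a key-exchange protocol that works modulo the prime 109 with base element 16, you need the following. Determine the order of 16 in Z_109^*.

9

Since 16 ∈ (Z/109Z)^×, its order divides φ(109) = 109 − 1 = 108 = 2^2 · 3^3.
Divisors of 108: 1, 2, 3, 4, 6, 9, 12, 18, 27, 36, 54, 108.
Evaluate successive powers at the divisors of 108:
16^1 ≡ 16
16^2 ≡ 38
16^3 ≡ 63
16^4 ≡ 27
16^6 ≡ 45
16^9 ≡ 1
The smallest such exponent is 9, so the order of 16 is 9.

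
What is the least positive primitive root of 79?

3

φ(79) = 79 − 1 = 78 = 2 · 3 · 13.
g is a primitive root iff g^(78/q) ≢ 1 (mod 79) for each prime q ∈ {2, 3, 13}.
g = 2: 2^39 ≡ 1 — hits 1, so not a primitive root.
g = 3: 3^39 ≡ 78; 3^26 ≡ 23; 3^6 ≡ 18 — none is 1, so 3 is a primitive root.
Hence the least primitive root of 79 is 3.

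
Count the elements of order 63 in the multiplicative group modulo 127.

36

φ(127) = 127 − 1 = 126 = 2 · 3^2 · 7.
In a cyclic group of order 126, there are φ(d) elements of order d for each divisor d of 126, and zero for non-divisors.
63 = 3^2 · 7 divides 126, and φ(63) = 36.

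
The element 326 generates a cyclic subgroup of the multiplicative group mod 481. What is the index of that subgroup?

ord(326) | φ(481) = φ(13·37) = (13−1)·(37−1) = 12·36 = 432 = 2^4 · 3^3.
Divisors of 432: 1, 2, 3, 4, 6, 8, 9, 12, 16, 18, 24, 27, 36, 48, 54, 72, 108, 144, 216, 432.
Check 326^d mod 481 for each divisor in increasing order:
326^1 ≡ 326
326^2 ≡ 456
326^3 ≡ 27
326^4 ≡ 144
326^6 ≡ 248
326^8 ≡ 53
326^9 ≡ 443
326^12 ≡ 417
326^16 ≡ 404
326^18 ≡ 1
So ord_481(326) = 18, hence |⟨326⟩| = 18.
[(Z/481Z)^× : ⟨326⟩] = 432/18 = 24.

24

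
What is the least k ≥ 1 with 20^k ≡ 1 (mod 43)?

By Lagrange's theorem, ord_43(20) divides φ(43) = 43 − 1 = 42 = 2 · 3 · 7.
Divisors of 42: 1, 2, 3, 6, 7, 14, 21, 42.
Check 20^d mod 43 for each divisor in increasing order:
20^1 ≡ 20 (mod 43)
20^2 ≡ 13 (mod 43)
20^3 ≡ 2 (mod 43)
20^6 ≡ 4 (mod 43)
20^7 ≡ 37 (mod 43)
20^14 ≡ 36 (mod 43)
20^21 ≡ 42 (mod 43)
20^42 ≡ 1 (mod 43) ✓
So ord_43(20) = 42.

42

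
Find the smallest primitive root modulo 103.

φ(103) = 103 − 1 = 102 = 2 · 3 · 17.
g is a primitive root iff g^(102/q) ≢ 1 (mod 103) for each prime q ∈ {2, 3, 17}.
g = 2: 2^51 ≡ 1 — hits 1, so not a primitive root.
g = 3: 3^51 ≡ 102; 3^34 ≡ 1 — hits 1, so not a primitive root.
g = 4: 4^51 ≡ 1 — hits 1, so not a primitive root.
g = 5: 5^51 ≡ 102; 5^34 ≡ 56; 5^6 ≡ 72 — none is 1, so 5 is a primitive root.
The smallest primitive root modulo 103 is 5.

5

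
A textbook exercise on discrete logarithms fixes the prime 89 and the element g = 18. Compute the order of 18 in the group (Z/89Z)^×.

44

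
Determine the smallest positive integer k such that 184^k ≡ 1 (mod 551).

252

The order of 184 must divide φ(551) = φ(19·29) = (19−1)·(29−1) = 18·28 = 504 = 2^3 · 3^2 · 7.
Divisors of 504: 1, 2, 3, 4, 6, 7, 8, 9, 12, 14, 18, 21, 24, 28, 36, 42, 56, 63, 72, 84, 126, 168, 252, 504.
Evaluate successive powers at the divisors of 504:
184^1 ≡ 184
184^2 ≡ 245
184^3 ≡ 449
184^4 ≡ 517
184^6 ≡ 486
184^7 ≡ 162
184^8 ≡ 54
184^9 ≡ 18
184^12 ≡ 368
184^14 ≡ 347
184^18 ≡ 324
184^21 ≡ 12
184^24 ≡ 429
184^28 ≡ 291
184^36 ≡ 286
184^42 ≡ 144
184^56 ≡ 378
184^63 ≡ 75
184^72 ≡ 248
184^84 ≡ 349
184^126 ≡ 115
184^168 ≡ 30
184^252 ≡ 1
Hence ord(184) = 252.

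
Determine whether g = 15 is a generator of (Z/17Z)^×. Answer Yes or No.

No

φ(17) = 17 − 1 = 16 = 2^4.
An element g generates (Z/17Z)^× iff g^(16/q) ≢ 1 (mod 17) for each prime q ∈ {2}.
15^8 ≡ 1 (mod 17)  [q = 2: ≡ 1 ✗]
Since 15^8 ≡ 1, the order of 15 divides 8 < 16, so 15 is not a primitive root.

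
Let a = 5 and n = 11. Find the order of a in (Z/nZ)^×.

5

The order of 5 must divide φ(11) = 11 − 1 = 10 = 2 · 5.
Divisors of 10: 1, 2, 5, 10.
Evaluate successive powers at the divisors of 10:
5^1 ≡ 5 (mod 11)
5^2 ≡ 3 (mod 11)
5^5 ≡ 1 (mod 11) ✓
Hence ord(5) = 5.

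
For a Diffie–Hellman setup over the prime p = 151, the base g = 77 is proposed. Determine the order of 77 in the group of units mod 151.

By Lagrange's theorem, ord_151(77) divides φ(151) = 151 − 1 = 150 = 2 · 3 · 5^2.
Divisors of 150: 1, 2, 3, 5, 6, 10, 15, 25, 30, 50, 75, 150.
Compute 77^d (mod 151) for the divisors d until we hit 1:
77^1 ≡ 77 (mod 151)
77^2 ≡ 40 (mod 151)
77^3 ≡ 60 (mod 151)
77^5 ≡ 135 (mod 151)
77^6 ≡ 127 (mod 151)
77^10 ≡ 105 (mod 151)
77^15 ≡ 132 (mod 151)
77^25 ≡ 119 (mod 151)
77^30 ≡ 59 (mod 151)
77^50 ≡ 118 (mod 151)
77^75 ≡ 150 (mod 151)
77^150 ≡ 1 (mod 151) ✓
So ord_151(77) = 150.

150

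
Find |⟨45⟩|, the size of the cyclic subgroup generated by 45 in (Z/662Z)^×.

165

By Lagrange's theorem, ord_662(45) divides φ(662) = φ(2)·φ(331) = 1·330 = 330 = 2 · 3 · 5 · 11.
Divisors of 330: 1, 2, 3, 5, 6, 10, 11, 15, 22, 30, 33, 55, 66, 110, 165, 330.
Compute 45^d (mod 662) for the divisors d until we hit 1:
45^1 ≡ 45 (mod 662)
45^2 ≡ 39 (mod 662)
45^3 ≡ 431 (mod 662)
45^5 ≡ 259 (mod 662)
45^6 ≡ 401 (mod 662)
45^10 ≡ 219 (mod 662)
45^11 ≡ 587 (mod 662)
45^15 ≡ 451 (mod 662)
45^22 ≡ 329 (mod 662)
45^30 ≡ 167 (mod 662)
45^33 ≡ 481 (mod 662)
45^55 ≡ 31 (mod 662)
45^66 ≡ 323 (mod 662)
45^110 ≡ 299 (mod 662)
45^165 ≡ 1 (mod 662) ✓
The smallest such exponent is 165, so the order of 45 is 165.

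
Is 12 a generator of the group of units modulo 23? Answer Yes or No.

No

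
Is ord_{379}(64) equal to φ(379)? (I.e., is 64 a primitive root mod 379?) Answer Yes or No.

No

φ(379) = 379 − 1 = 378 = 2 · 3^3 · 7.
Test 64^(378/q) mod 379 for each prime factor q of 378:
64^189 ≡ 1 (mod 379)  [q = 2: ≡ 1 ✗]
64^126 ≡ 1 (mod 379)  [q = 3: ≡ 1 ✗]
64^54 ≡ 94 (mod 379)  [q = 7: ≢ 1 ✓]
64^189 ≡ 1 shows ord(64) | 189, strictly less than φ(379); not a primitive root.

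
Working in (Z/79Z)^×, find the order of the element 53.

78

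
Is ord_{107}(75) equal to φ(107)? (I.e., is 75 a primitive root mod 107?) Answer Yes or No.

φ(107) = 107 − 1 = 106 = 2 · 53.
An element g generates (Z/107Z)^× iff g^(106/q) ≢ 1 (mod 107) for each prime q ∈ {2, 53}.
75^53 ≡ 1 (mod 107)  [q = 2: ≡ 1 ✗]
75^2 ≡ 61 (mod 107)  [q = 53: ≢ 1 ✓]
75^53 ≡ 1 shows ord(75) | 53, strictly less than φ(107); not a primitive root.

No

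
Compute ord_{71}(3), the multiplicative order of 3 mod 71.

35

ord(3) | φ(71) = 71 − 1 = 70 = 2 · 5 · 7.
Divisors of 70: 1, 2, 5, 7, 10, 14, 35, 70.
Test each divisor d:
3^1 ≡ 3 (mod 71)
3^2 ≡ 9 (mod 71)
3^5 ≡ 30 (mod 71)
3^7 ≡ 57 (mod 71)
3^10 ≡ 48 (mod 71)
3^14 ≡ 54 (mod 71)
3^35 ≡ 1 (mod 71) ✓
Hence ord(3) = 35.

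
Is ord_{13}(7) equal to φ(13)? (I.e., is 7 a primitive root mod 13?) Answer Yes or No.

φ(13) = 13 − 1 = 12 = 2^2 · 3.
It suffices to check that the order of 7 is not a proper divisor of 12: compute 7^(12/q) for q ∈ {2, 3}.
7^6 ≡ 12 (mod 13)  [q = 2: ≢ 1 ✓]
7^4 ≡ 9 (mod 13)  [q = 3: ≢ 1 ✓]
All checks pass, so 7 has order 12 and is a primitive root modulo 13.

Yes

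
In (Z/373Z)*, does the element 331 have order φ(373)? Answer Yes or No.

φ(373) = 373 − 1 = 372 = 2^2 · 3 · 31.
331 is a primitive root mod 373 iff 331^(φ(373)/q) ≢ 1 for every prime q | φ(373), i.e. q ∈ {2, 3, 31}.
331^186 ≡ 372 (mod 373)  [q = 2: ≢ 1 ✓]
331^124 ≡ 88 (mod 373)  [q = 3: ≢ 1 ✓]
331^12 ≡ 30 (mod 373)  [q = 31: ≢ 1 ✓]
Every test exponent gives a nontrivial residue, hence 331 generates the full group.

Yes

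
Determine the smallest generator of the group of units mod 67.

2

φ(67) = 67 − 1 = 66 = 2 · 3 · 11.
Test candidates g = 2, 3, … against the prime factors q ∈ {2, 3, 11} of φ(67): g is a generator iff g^(66/q) ≢ 1 for every such q.
g = 2: 2^33 ≡ 66; 2^22 ≡ 37; 2^6 ≡ 64 — none is 1, so 2 is a primitive root.
Hence the least primitive root of 67 is 2.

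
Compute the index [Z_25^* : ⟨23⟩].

1

ord(23) | φ(25) = φ(5^2) = 5·(5−1) = 20 = 2^2 · 5.
Divisors of 20: 1, 2, 4, 5, 10, 20.
Evaluate successive powers at the divisors of 20:
23^1 ≡ 23
23^2 ≡ 4
23^4 ≡ 16
23^5 ≡ 18
23^10 ≡ 24
23^20 ≡ 1
The order of 23 is 20, so the subgroup it generates has 20 elements.
The index is φ(25) / ord(23) = 20 / 20 = 1.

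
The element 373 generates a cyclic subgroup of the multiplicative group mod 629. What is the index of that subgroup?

By Lagrange's theorem, ord_629(373) divides φ(629) = φ(17·37) = (17−1)·(37−1) = 16·36 = 576 = 2^6 · 3^2.
Divisors of 576: 1, 2, 3, 4, 6, 8, 9, 12, 16, 18, 24, 32, 36, 48, 64, 72, 96, 144, 192, 288, 576.
Check 373^d mod 629 for each divisor in increasing order:
373^1 ≡ 373 (mod 629)
373^2 ≡ 120 (mod 629)
373^3 ≡ 101 (mod 629)
373^4 ≡ 562 (mod 629)
373^6 ≡ 137 (mod 629)
373^8 ≡ 86 (mod 629)
373^9 ≡ 628 (mod 629)
373^12 ≡ 528 (mod 629)
373^16 ≡ 477 (mod 629)
373^18 ≡ 1 (mod 629) ✓
So ord_629(373) = 18, hence |⟨373⟩| = 18.
The index is φ(629) / ord(373) = 576 / 18 = 32.

32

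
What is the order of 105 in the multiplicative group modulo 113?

28

By Lagrange's theorem, ord_113(105) divides φ(113) = 113 − 1 = 112 = 2^4 · 7.
Divisors of 112: 1, 2, 4, 7, 8, 14, 16, 28, 56, 112.
Test each divisor d:
105^1 ≡ 105
105^2 ≡ 64
105^4 ≡ 28
105^7 ≡ 15
105^8 ≡ 106
105^14 ≡ 112
105^16 ≡ 49
105^28 ≡ 1
Hence ord(105) = 28.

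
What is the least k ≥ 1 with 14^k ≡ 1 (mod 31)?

Since 14 ∈ (Z/31Z)^×, its order divides φ(31) = 31 − 1 = 30 = 2 · 3 · 5.
Divisors of 30: 1, 2, 3, 5, 6, 10, 15, 30.
Compute 14^d (mod 31) for the divisors d until we hit 1:
14^1 ≡ 14 (mod 31)
14^2 ≡ 10 (mod 31)
14^3 ≡ 16 (mod 31)
14^5 ≡ 5 (mod 31)
14^6 ≡ 8 (mod 31)
14^10 ≡ 25 (mod 31)
14^15 ≡ 1 (mod 31) ✓
Hence ord(14) = 15.

15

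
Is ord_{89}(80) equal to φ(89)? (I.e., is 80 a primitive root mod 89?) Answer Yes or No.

φ(89) = 89 − 1 = 88 = 2^3 · 11.
It suffices to check that the order of 80 is not a proper divisor of 88: compute 80^(88/q) for q ∈ {2, 11}.
80^44 ≡ 1 (mod 89)  [q = 2: ≡ 1 ✗]
80^8 ≡ 2 (mod 89)  [q = 11: ≢ 1 ✓]
The check at q = 2 fails, so 80 generates a proper subgroup.

No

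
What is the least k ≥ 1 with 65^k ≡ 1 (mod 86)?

ord(65) | φ(86) = φ(2)·φ(43) = 1·42 = 42 = 2 · 3 · 7.
Divisors of 42: 1, 2, 3, 6, 7, 14, 21, 42.
Evaluate successive powers at the divisors of 42:
65^1 ≡ 65
65^2 ≡ 11
65^3 ≡ 27
65^6 ≡ 41
65^7 ≡ 85
65^14 ≡ 1
So ord_86(65) = 14.

14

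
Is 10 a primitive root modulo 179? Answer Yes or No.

Yes

φ(179) = 179 − 1 = 178 = 2 · 89.
Test 10^(178/q) mod 179 for each prime factor q of 178:
10^89 ≡ 178 (mod 179)  [q = 2: ≢ 1 ✓]
10^2 ≡ 100 (mod 179)  [q = 89: ≢ 1 ✓]
All checks pass, so 10 has order 178 and is a primitive root modulo 179.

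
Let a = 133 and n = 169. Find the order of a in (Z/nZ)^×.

The order of 133 must divide φ(169) = φ(13^2) = 13·(13−1) = 156 = 2^2 · 3 · 13.
Divisors of 156: 1, 2, 3, 4, 6, 12, 13, 26, 39, 52, 78, 156.
Check 133^d mod 169 for each divisor in increasing order:
133^1 ≡ 133 (mod 169)
133^2 ≡ 113 (mod 169)
133^3 ≡ 157 (mod 169)
133^4 ≡ 94 (mod 169)
133^6 ≡ 144 (mod 169)
133^12 ≡ 118 (mod 169)
133^13 ≡ 146 (mod 169)
133^26 ≡ 22 (mod 169)
133^39 ≡ 1 (mod 169) ✓
Therefore the multiplicative order of 133 modulo 169 is 39.

39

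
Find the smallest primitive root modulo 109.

6

φ(109) = 109 − 1 = 108 = 2^2 · 3^3.
Test candidates g = 2, 3, … against the prime factors q ∈ {2, 3} of φ(109): g is a generator iff g^(108/q) ≢ 1 for every such q.
g = 2: 2^54 ≡ 108; 2^36 ≡ 1 — hits 1, so not a primitive root.
g = 3: 3^54 ≡ 1 — hits 1, so not a primitive root.
g = 4: 4^54 ≡ 1 — hits 1, so not a primitive root.
g = 5: 5^54 ≡ 1 — hits 1, so not a primitive root.
g = 6: 6^54 ≡ 108; 6^36 ≡ 63 — none is 1, so 6 is a primitive root.
So 6 is the smallest generator of (Z/109Z)^×.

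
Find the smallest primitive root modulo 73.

φ(73) = 73 − 1 = 72 = 2^3 · 3^2.
Test candidates g = 2, 3, … against the prime factors q ∈ {2, 3} of φ(73): g is a generator iff g^(72/q) ≢ 1 for every such q.
g = 2: 2^36 ≡ 1 — hits 1, so not a primitive root.
g = 3: 3^36 ≡ 1 — hits 1, so not a primitive root.
g = 4: 4^36 ≡ 1 — hits 1, so not a primitive root.
g = 5: 5^36 ≡ 72; 5^24 ≡ 8 — none is 1, so 5 is a primitive root.
So 5 is the smallest generator of (Z/73Z)^×.

5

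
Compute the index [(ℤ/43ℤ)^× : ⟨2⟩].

Since 2 ∈ (Z/43Z)^×, its order divides φ(43) = 43 − 1 = 42 = 2 · 3 · 7.
Divisors of 42: 1, 2, 3, 6, 7, 14, 21, 42.
Evaluate successive powers at the divisors of 42:
2^1 ≡ 2 (mod 43)
2^2 ≡ 4 (mod 43)
2^3 ≡ 8 (mod 43)
2^6 ≡ 21 (mod 43)
2^7 ≡ 42 (mod 43)
2^14 ≡ 1 (mod 43) ✓
So ord_43(2) = 14, hence |⟨2⟩| = 14.
The index is φ(43) / ord(2) = 42 / 14 = 3.

3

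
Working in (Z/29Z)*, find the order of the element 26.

28

The order of 26 must divide φ(29) = 29 − 1 = 28 = 2^2 · 7.
Divisors of 28: 1, 2, 4, 7, 14, 28.
Compute 26^d (mod 29) for the divisors d until we hit 1:
26^1 ≡ 26 (mod 29)
26^2 ≡ 9 (mod 29)
26^4 ≡ 23 (mod 29)
26^7 ≡ 17 (mod 29)
26^14 ≡ 28 (mod 29)
26^28 ≡ 1 (mod 29) ✓
Therefore the multiplicative order of 26 modulo 29 is 28.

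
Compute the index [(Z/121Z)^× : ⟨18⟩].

1

Since 18 ∈ (Z/121Z)^×, its order divides φ(121) = φ(11^2) = 11·(11−1) = 110 = 2 · 5 · 11.
Divisors of 110: 1, 2, 5, 10, 11, 22, 55, 110.
Compute 18^d (mod 121) for the divisors d until we hit 1:
18^1 ≡ 18 (mod 121)
18^2 ≡ 82 (mod 121)
18^5 ≡ 32 (mod 121)
18^10 ≡ 56 (mod 121)
18^11 ≡ 40 (mod 121)
18^22 ≡ 27 (mod 121)
18^55 ≡ 120 (mod 121)
18^110 ≡ 1 (mod 121) ✓
Thus |⟨18⟩| = ord(18) = 110.
[(Z/121Z)^× : ⟨18⟩] = 110/110 = 1.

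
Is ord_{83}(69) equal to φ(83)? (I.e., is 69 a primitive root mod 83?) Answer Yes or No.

No

φ(83) = 83 − 1 = 82 = 2 · 41.
Test 69^(82/q) mod 83 for each prime factor q of 82:
69^41 ≡ 1 (mod 83)  [q = 2: ≡ 1 ✗]
69^2 ≡ 30 (mod 83)  [q = 41: ≢ 1 ✓]
The check at q = 2 fails, so 69 generates a proper subgroup.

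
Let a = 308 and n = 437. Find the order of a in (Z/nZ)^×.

99

By Lagrange's theorem, ord_437(308) divides φ(437) = φ(19·23) = (19−1)·(23−1) = 18·22 = 396 = 2^2 · 3^2 · 11.
Divisors of 396: 1, 2, 3, 4, 6, 9, 11, 12, 18, 22, 33, 36, 44, 66, 99, 132, 198, 396.
Test each divisor d:
308^1 ≡ 308 (mod 437)
308^2 ≡ 35 (mod 437)
308^3 ≡ 292 (mod 437)
308^4 ≡ 351 (mod 437)
308^6 ≡ 49 (mod 437)
308^9 ≡ 324 (mod 437)
308^11 ≡ 415 (mod 437)
308^12 ≡ 216 (mod 437)
308^18 ≡ 96 (mod 437)
308^22 ≡ 47 (mod 437)
308^33 ≡ 277 (mod 437)
308^36 ≡ 39 (mod 437)
308^44 ≡ 24 (mod 437)
308^66 ≡ 254 (mod 437)
308^99 ≡ 1 (mod 437) ✓
So ord_437(308) = 99.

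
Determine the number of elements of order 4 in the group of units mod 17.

φ(17) = 17 − 1 = 16 = 2^4.
Since (Z/17Z)^× is cyclic of order 16, the number of elements of order d is φ(d) when d | 16 and 0 otherwise.
4 = 2^2 divides 16, and φ(4) = 2.

2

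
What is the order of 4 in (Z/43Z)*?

By Lagrange's theorem, ord_43(4) divides φ(43) = 43 − 1 = 42 = 2 · 3 · 7.
Divisors of 42: 1, 2, 3, 6, 7, 14, 21, 42.
Check 4^d mod 43 for each divisor in increasing order:
4^1 ≡ 4 (mod 43)
4^2 ≡ 16 (mod 43)
4^3 ≡ 21 (mod 43)
4^6 ≡ 11 (mod 43)
4^7 ≡ 1 (mod 43) ✓
Hence ord(4) = 7.

7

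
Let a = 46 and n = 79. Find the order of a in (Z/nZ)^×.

13

By Lagrange's theorem, ord_79(46) divides φ(79) = 79 − 1 = 78 = 2 · 3 · 13.
Divisors of 78: 1, 2, 3, 6, 13, 26, 39, 78.
Test each divisor d:
46^1 ≡ 46 (mod 79)
46^2 ≡ 62 (mod 79)
46^3 ≡ 8 (mod 79)
46^6 ≡ 64 (mod 79)
46^13 ≡ 1 (mod 79) ✓
Therefore the multiplicative order of 46 modulo 79 is 13.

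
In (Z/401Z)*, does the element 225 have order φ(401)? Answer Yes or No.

φ(401) = 401 − 1 = 400 = 2^4 · 5^2.
225 is a primitive root mod 401 iff 225^(φ(401)/q) ≢ 1 for every prime q | φ(401), i.e. q ∈ {2, 5}.
225^200 ≡ 1 (mod 401)  [q = 2: ≡ 1 ✗]
225^80 ≡ 318 (mod 401)  [q = 5: ≢ 1 ✓]
225^200 ≡ 1 shows ord(225) | 200, strictly less than φ(401); not a primitive root.

No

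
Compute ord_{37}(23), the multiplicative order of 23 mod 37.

The order of 23 must divide φ(37) = 37 − 1 = 36 = 2^2 · 3^2.
Divisors of 36: 1, 2, 3, 4, 6, 9, 12, 18, 36.
Evaluate successive powers at the divisors of 36:
23^1 ≡ 23 (mod 37)
23^2 ≡ 11 (mod 37)
23^3 ≡ 31 (mod 37)
23^4 ≡ 10 (mod 37)
23^6 ≡ 36 (mod 37)
23^9 ≡ 6 (mod 37)
23^12 ≡ 1 (mod 37) ✓
The smallest such exponent is 12, so the order of 23 is 12.

12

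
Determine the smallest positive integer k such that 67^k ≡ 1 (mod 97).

32

Since 67 ∈ (Z/97Z)^×, its order divides φ(97) = 97 − 1 = 96 = 2^5 · 3.
Divisors of 96: 1, 2, 3, 4, 6, 8, 12, 16, 24, 32, 48, 96.
Test each divisor d:
67^1 ≡ 67 (mod 97)
67^2 ≡ 27 (mod 97)
67^3 ≡ 63 (mod 97)
67^4 ≡ 50 (mod 97)
67^6 ≡ 89 (mod 97)
67^8 ≡ 75 (mod 97)
67^12 ≡ 64 (mod 97)
67^16 ≡ 96 (mod 97)
67^24 ≡ 22 (mod 97)
67^32 ≡ 1 (mod 97) ✓
The smallest such exponent is 32, so the order of 67 is 32.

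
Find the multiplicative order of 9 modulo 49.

21

Since 9 ∈ (Z/49Z)^×, its order divides φ(49) = φ(7^2) = 7·(7−1) = 42 = 2 · 3 · 7.
Divisors of 42: 1, 2, 3, 6, 7, 14, 21, 42.
Compute 9^d (mod 49) for the divisors d until we hit 1:
9^1 ≡ 9 (mod 49)
9^2 ≡ 32 (mod 49)
9^3 ≡ 43 (mod 49)
9^6 ≡ 36 (mod 49)
9^7 ≡ 30 (mod 49)
9^14 ≡ 18 (mod 49)
9^21 ≡ 1 (mod 49) ✓
The smallest such exponent is 21, so the order of 9 is 21.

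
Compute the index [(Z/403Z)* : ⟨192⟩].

60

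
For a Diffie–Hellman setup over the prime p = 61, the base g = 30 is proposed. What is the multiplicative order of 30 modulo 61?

60

The order of 30 must divide φ(61) = 61 − 1 = 60 = 2^2 · 3 · 5.
Divisors of 60: 1, 2, 3, 4, 5, 6, 10, 12, 15, 20, 30, 60.
Check 30^d mod 61 for each divisor in increasing order:
30^1 ≡ 30 (mod 61)
30^2 ≡ 46 (mod 61)
30^3 ≡ 38 (mod 61)
30^4 ≡ 42 (mod 61)
30^5 ≡ 40 (mod 61)
30^6 ≡ 41 (mod 61)
30^10 ≡ 14 (mod 61)
30^12 ≡ 34 (mod 61)
30^15 ≡ 11 (mod 61)
30^20 ≡ 13 (mod 61)
30^30 ≡ 60 (mod 61)
30^60 ≡ 1 (mod 61) ✓
The smallest such exponent is 60, so the order of 30 is 60.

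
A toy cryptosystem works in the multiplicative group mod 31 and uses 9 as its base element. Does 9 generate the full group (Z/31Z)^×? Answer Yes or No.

No

φ(31) = 31 − 1 = 30 = 2 · 3 · 5.
An element g generates (Z/31Z)^× iff g^(30/q) ≢ 1 (mod 31) for each prime q ∈ {2, 3, 5}.
9^15 ≡ 1 (mod 31)  [q = 2: ≡ 1 ✗]
9^10 ≡ 5 (mod 31)  [q = 3: ≢ 1 ✓]
9^6 ≡ 8 (mod 31)  [q = 5: ≢ 1 ✓]
9^15 ≡ 1 shows ord(9) | 15, strictly less than φ(31); not a primitive root.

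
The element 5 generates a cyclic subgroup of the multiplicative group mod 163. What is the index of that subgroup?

3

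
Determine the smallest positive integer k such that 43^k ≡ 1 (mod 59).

58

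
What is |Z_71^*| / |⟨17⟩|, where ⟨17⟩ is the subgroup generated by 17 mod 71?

7

ord(17) | φ(71) = 71 − 1 = 70 = 2 · 5 · 7.
Divisors of 70: 1, 2, 5, 7, 10, 14, 35, 70.
Evaluate successive powers at the divisors of 70:
17^1 ≡ 17
17^2 ≡ 5
17^5 ≡ 70
17^7 ≡ 66
17^10 ≡ 1
Thus |⟨17⟩| = ord(17) = 10.
[(Z/71Z)^× : ⟨17⟩] = 70/10 = 7.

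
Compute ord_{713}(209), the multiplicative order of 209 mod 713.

110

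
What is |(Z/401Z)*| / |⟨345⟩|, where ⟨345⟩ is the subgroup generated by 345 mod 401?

20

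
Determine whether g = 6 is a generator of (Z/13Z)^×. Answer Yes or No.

φ(13) = 13 − 1 = 12 = 2^2 · 3.
An element g generates (Z/13Z)^× iff g^(12/q) ≢ 1 (mod 13) for each prime q ∈ {2, 3}.
6^6 ≡ 12 (mod 13)  [q = 2: ≢ 1 ✓]
6^4 ≡ 9 (mod 13)  [q = 3: ≢ 1 ✓]
None equal 1, so ord_13(6) = 12: 6 is a primitive root.

Yes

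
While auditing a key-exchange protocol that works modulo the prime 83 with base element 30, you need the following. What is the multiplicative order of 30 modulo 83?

41

The order of 30 must divide φ(83) = 83 − 1 = 82 = 2 · 41.
Divisors of 82: 1, 2, 41, 82.
Test each divisor d:
30^1 ≡ 30
30^2 ≡ 70
30^41 ≡ 1
So ord_83(30) = 41.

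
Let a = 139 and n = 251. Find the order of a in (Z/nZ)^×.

250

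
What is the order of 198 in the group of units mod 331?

33

The order of 198 must divide φ(331) = 331 − 1 = 330 = 2 · 3 · 5 · 11.
Divisors of 330: 1, 2, 3, 5, 6, 10, 11, 15, 22, 30, 33, 55, 66, 110, 165, 330.
Check 198^d mod 331 for each divisor in increasing order:
198^1 ≡ 198
198^2 ≡ 146
198^3 ≡ 111
198^5 ≡ 318
198^6 ≡ 74
198^10 ≡ 169
198^11 ≡ 31
198^15 ≡ 120
198^22 ≡ 299
198^30 ≡ 167
198^33 ≡ 1
Hence ord(198) = 33.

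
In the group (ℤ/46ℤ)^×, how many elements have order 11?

φ(46) = φ(2)·φ(23) = 1·22 = 22 = 2 · 11.
In a cyclic group of order 22, there are φ(d) elements of order d for each divisor d of 22, and zero for non-divisors.
11 | 22, and φ(11) = 11 − 1 = 10.

10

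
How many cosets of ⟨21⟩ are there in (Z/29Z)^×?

By Lagrange's theorem, ord_29(21) divides φ(29) = 29 − 1 = 28 = 2^2 · 7.
Divisors of 28: 1, 2, 4, 7, 14, 28.
Evaluate successive powers at the divisors of 28:
21^1 ≡ 21
21^2 ≡ 6
21^4 ≡ 7
21^7 ≡ 12
21^14 ≡ 28
21^28 ≡ 1
So ord_29(21) = 28, hence |⟨21⟩| = 28.
The index is φ(29) / ord(21) = 28 / 28 = 1.

1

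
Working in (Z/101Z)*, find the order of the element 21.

The order of 21 must divide φ(101) = 101 − 1 = 100 = 2^2 · 5^2.
Divisors of 100: 1, 2, 4, 5, 10, 20, 25, 50, 100.
Test each divisor d:
21^1 ≡ 21
21^2 ≡ 37
21^4 ≡ 56
21^5 ≡ 65
21^10 ≡ 84
21^20 ≡ 87
21^25 ≡ 100
21^50 ≡ 1
The smallest such exponent is 50, so the order of 21 is 50.

50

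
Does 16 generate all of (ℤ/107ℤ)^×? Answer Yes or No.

No

φ(107) = 107 − 1 = 106 = 2 · 53.
Test 16^(106/q) mod 107 for each prime factor q of 106:
16^53 ≡ 1 (mod 107)  [q = 2: ≡ 1 ✗]
16^2 ≡ 42 (mod 107)  [q = 53: ≢ 1 ✓]
Since 16^53 ≡ 1, the order of 16 divides 53 < 106, so 16 is not a primitive root.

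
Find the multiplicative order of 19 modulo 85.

ord(19) | φ(85) = φ(5·17) = (5−1)·(17−1) = 4·16 = 64 = 2^6.
Divisors of 64: 1, 2, 4, 8, 16, 32, 64.
Test each divisor d:
19^1 ≡ 19 (mod 85)
19^2 ≡ 21 (mod 85)
19^4 ≡ 16 (mod 85)
19^8 ≡ 1 (mod 85) ✓
Therefore the multiplicative order of 19 modulo 85 is 8.

8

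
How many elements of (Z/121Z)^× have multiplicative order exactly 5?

4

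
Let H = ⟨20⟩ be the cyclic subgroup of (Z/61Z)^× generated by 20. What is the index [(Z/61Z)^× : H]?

12

By Lagrange's theorem, ord_61(20) divides φ(61) = 61 − 1 = 60 = 2^2 · 3 · 5.
Divisors of 60: 1, 2, 3, 4, 5, 6, 10, 12, 15, 20, 30, 60.
Compute 20^d (mod 61) for the divisors d until we hit 1:
20^1 ≡ 20 (mod 61)
20^2 ≡ 34 (mod 61)
20^3 ≡ 9 (mod 61)
20^4 ≡ 58 (mod 61)
20^5 ≡ 1 (mod 61) ✓
So ord_61(20) = 5, hence |⟨20⟩| = 5.
The index is φ(61) / ord(20) = 60 / 5 = 12.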